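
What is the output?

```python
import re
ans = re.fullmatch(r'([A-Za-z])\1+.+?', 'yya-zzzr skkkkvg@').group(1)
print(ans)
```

y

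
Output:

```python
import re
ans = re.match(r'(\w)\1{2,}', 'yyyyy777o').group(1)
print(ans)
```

The match spans [0:5] → 'yyyyy'.
Captured: group 1 = 'y'.

y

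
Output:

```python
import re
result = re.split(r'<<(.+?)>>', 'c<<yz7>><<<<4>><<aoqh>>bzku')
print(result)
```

Because the pattern has a capturing group, `split` also inserts each captured text between the pieces.

['c', 'yz7', '', '<<4', '', 'aoqh', 'bzku']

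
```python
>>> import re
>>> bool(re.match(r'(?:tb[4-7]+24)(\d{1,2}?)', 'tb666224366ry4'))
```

False

The pattern matches the literal 'tb', then one or more of a character in [4-7], then the literal '24' (non-capturing group); then 1 to 2 of a digit (lazy) (captured).
`match` is anchored at position 0; if the pattern doesn't fit there, it returns None.
Here the string doesn't start with a match, so the call returns None, and `bool(None)` is False.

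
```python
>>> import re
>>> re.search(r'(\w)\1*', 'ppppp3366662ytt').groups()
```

('p',)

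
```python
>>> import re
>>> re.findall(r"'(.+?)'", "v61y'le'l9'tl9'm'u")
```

Lazy quantifiers expand one character at a time until the remainder of the pattern can match.
`findall` collects group 1 from each match (2 total).

['le', 'tl9']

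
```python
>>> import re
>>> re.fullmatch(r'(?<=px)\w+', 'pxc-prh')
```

`re.fullmatch` is like wrapping the pattern in `^…$` (in single-line mode).
Here there's no way to consume every character, so the call returns None.

None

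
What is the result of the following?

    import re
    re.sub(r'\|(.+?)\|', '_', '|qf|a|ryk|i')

'_a_i'

Every occurrence is swapped for '_'.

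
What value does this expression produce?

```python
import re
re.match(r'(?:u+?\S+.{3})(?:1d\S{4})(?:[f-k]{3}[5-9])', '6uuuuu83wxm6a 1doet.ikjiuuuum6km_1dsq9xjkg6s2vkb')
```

`re.match` only tries the pattern at the start of the string.
Here the string doesn't start with a match, so the call returns None.

None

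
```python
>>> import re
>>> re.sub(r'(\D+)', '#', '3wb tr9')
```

This matches one or more of a non-digit (captured).
Matches: at [1:6] → 'wb tr'.
Each match is replaced by '#'.

'3#9'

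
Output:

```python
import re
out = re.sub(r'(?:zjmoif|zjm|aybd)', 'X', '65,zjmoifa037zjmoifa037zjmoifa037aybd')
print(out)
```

Alternation tries branches left to right and keeps the first one that lets the overall match succeed at that position.
Every occurrence is swapped for 'X'.

65,Xa037Xa037Xa037X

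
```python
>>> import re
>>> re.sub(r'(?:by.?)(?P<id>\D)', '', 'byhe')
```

The pattern matches the literal 'by', then optionally any character (non-capturing group); then a non-digit (captured as 'id').
Matches: at [0:4] → 'byhe'.
Each match is replaced by ''.

''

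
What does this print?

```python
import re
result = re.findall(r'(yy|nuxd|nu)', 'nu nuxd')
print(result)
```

`|` is ordered: at each position the engine commits to the first alternative that works.
Because there's exactly one group, `findall` drops the full match and keeps group 1 from each hit.

['nu', 'nuxd']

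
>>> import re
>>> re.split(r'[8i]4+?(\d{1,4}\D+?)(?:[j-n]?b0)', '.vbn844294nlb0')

['.vbn', '4294n', '']

The pattern matches one of [8i], then one or more of the literal '4' (lazy); then 1 to 4 of a digit, then one or more of a non-digit (lazy) (captured); then optionally a character in [j-n], then the literal 'b0' (non-capturing group).
The group in the pattern means `split` returns the separators' captures alongside the pieces.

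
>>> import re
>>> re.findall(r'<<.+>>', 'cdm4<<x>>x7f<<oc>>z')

No capturing groups, so `findall` returns the 1 full match string.

['<<x>>x7f<<oc>>']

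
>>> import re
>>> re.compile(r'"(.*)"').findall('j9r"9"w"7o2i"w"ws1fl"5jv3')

['9"w"7o2i"w"ws1fl']

With a single group, `findall` returns only what that group captured — 1 item.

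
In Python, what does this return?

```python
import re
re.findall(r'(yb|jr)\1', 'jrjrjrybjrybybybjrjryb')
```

The backreference `\1` re-matches whatever the first group consumed, character for character.
Walking the string: at [0:4] match 'jrjr', group 1 = 'jr'; at [10:14] match 'ybyb', group 1 = 'yb'; at [16:20] match 'jrjr', group 1 = 'jr'.
One capturing group, so `findall` returns just the captured substring from each match — 3 in all.

['jr', 'yb', 'jr']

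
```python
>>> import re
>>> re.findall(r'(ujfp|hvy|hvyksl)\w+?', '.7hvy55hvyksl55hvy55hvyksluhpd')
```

['hvy', 'hvy', 'hvy', 'hvy']

Branches in `(...|...)` are attempted left-to-right; the first branch that allows the whole pattern to succeed is taken.
Matches: at [2:6] match 'hvy5', group 1 = 'hvy'; at [7:11] match 'hvyk', group 1 = 'hvy'; at [15:19] match 'hvy5', group 1 = 'hvy'; at [20:24] match 'hvyk', group 1 = 'hvy'.
One capturing group, so `findall` returns just the captured substring from each match — 4 in all.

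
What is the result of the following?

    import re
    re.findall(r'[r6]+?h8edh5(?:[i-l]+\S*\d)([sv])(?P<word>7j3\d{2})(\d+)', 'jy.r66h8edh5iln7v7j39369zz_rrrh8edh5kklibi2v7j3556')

This matches one or more of one of [r6] (lazy), then the literal 'h8e', then the literal 'dh5'; then one or more of a character in [i-l], then zero or more of a non-whitespace character, then a digit (non-capturing group); then one of [sv] (captured); then the literal '7j3', then exactly 2 of a digit (captured as 'word'); then one or more of a digit (captured).
Matches: at [3:50] match 'r66h8edh5iln7v7j39369zz_rrrh8edh5kklibi2v7j3556', groups = ('v', '7j355', '6').
With 3 capturing groups, `findall` returns a 3-tuple per match.

[('v', '7j355', '6')]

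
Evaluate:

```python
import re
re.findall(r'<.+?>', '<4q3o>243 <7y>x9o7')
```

['<4q3o>', '<7y>']

`findall` yields the raw match text (2 of them) because the pattern has no groups.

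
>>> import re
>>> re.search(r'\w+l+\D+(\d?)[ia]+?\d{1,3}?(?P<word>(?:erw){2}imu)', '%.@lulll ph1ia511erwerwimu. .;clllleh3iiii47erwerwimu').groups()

Pattern: one or more of a word character, then one or more of the literal 'l', then one or more of a non-digit; then optionally a digit (captured); then one or more of one of [ia] (lazy); then 1 to 3 of a digit (lazy); then the literal 'erw' repeated 2 times, then the literal 'imu' (captured as 'word').
Unlike `match`, `search` isn't anchored — it looks for the pattern anywhere in the string.
The match spans [3:26] → 'lulll ph1ia511erwerwimu'.
Captured: group 1 = '1', group 2 = 'erwerwimu'.

('1', 'erwerwimu')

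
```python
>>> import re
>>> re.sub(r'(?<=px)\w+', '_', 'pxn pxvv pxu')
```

'px_ px_ px_'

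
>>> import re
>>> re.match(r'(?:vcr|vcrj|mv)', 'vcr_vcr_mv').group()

'vcr'

`re.match` won't scan ahead — the pattern has to work from the very first character.
The match spans [0:3] → 'vcr'.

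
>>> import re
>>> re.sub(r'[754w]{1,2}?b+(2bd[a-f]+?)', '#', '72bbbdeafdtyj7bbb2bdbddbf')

Every occurrence is swapped for '#'.

'72bbbdeafdtyj#ddbf'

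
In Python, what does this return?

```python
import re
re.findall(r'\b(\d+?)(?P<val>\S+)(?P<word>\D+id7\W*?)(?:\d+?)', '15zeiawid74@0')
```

This matches a word boundary (`\b`, zero-width); then one or more of a digit (lazy) (captured); then one or more of a non-whitespace character (captured as 'val'); then one or more of a non-digit, then the literal 'id7', then zero or more of a non-word character (lazy) (captured as 'word'); then one or more of a digit (lazy) (non-capturing group).
A non-greedy quantifier consumes as few characters as it can — just enough that the remainder of the pattern still matches from where it stops; whatever follows it matches normally.
Matches: at [0:11] match '15zeiawid74', groups = ('1', '5zeia', 'wid7').
With 3 capturing groups, `findall` returns a 3-tuple per match.

[('1', '5zeia', 'wid7')]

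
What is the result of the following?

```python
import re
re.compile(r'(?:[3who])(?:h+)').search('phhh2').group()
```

The pattern matches one of [3who] (non-capturing group); then one or more of a literal 'h' (non-capturing group).
The match spans [1:4] → 'hhh'.

'hhh'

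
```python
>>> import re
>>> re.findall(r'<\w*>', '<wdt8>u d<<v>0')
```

Walking the string: at [0:6] → '<wdt8>'; at [10:13] → '<v>'.
Since nothing is captured, `findall` lists the 2 matched substrings directly.

['<wdt8>', '<v>']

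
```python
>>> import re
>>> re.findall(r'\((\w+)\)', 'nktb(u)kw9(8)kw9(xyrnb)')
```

['u', '8', 'xyrnb']

With a single group, `findall` returns only what that group captured — 3 items.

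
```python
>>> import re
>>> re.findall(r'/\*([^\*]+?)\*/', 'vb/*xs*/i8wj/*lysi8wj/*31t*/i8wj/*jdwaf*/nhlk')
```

One capturing group, so `findall` returns just the captured substring from each match — 3 in all.

['xs', '31t', 'jdwaf']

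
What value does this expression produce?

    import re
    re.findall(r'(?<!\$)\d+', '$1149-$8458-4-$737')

['149', '458', '4', '37']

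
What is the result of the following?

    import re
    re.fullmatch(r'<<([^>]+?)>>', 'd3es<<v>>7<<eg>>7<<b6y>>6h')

None

`re.fullmatch` is like wrapping the pattern in `^…$` (in single-line mode).
Here the string isn't matched end-to-end, so the call returns None.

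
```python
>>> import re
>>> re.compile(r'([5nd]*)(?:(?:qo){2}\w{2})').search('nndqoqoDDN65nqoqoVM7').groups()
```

The match spans [0:9] → 'nndqoqoDD'.
Captured: group 1 = 'nnd'.

('nnd',)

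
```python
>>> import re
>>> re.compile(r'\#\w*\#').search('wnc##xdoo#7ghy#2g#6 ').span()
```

(3, 5)

`search` walks the string left to right and returns the first match it finds.
The match spans [3:5] → '##'.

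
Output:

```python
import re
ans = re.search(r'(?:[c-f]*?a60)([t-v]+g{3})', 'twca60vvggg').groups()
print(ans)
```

The match spans [2:11] → 'ca60vvggg'.
Captured: group 1 = 'vvggg'.

('vvggg',)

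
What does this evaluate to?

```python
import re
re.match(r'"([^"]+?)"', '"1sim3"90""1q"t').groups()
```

('1sim3',)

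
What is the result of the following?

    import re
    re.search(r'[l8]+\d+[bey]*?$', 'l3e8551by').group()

'8551by'

This matches one or more of one of [l8]; then one or more of a digit, then zero or more of one of [bey] (lazy); then anchored at the end.
`re.search` scans for the first position where the pattern succeeds.
The match spans [3:9] → '8551by'.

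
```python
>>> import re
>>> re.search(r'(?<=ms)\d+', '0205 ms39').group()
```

The positive lookaround only admits positions where the adjacent text matches; those characters stay outside the span.
The match spans [7:9] → '39'.

'39'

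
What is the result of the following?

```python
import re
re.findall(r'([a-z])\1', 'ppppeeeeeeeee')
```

After group 1 captures some text, `\1` only succeeds where that same text appears again.
Walking the string: at [0:2] match 'pp', group 1 = 'p'; at [2:4] match 'pp', group 1 = 'p'; at [4:6] match 'ee', group 1 = 'e'; at [6:8] match 'ee', group 1 = 'e'; at [8:10] match 'ee', group 1 = 'e'; ….
Because there's exactly one group, `findall` drops the full match and keeps group 1 from each hit.

['p', 'p', 'e', 'e', 'e', 'e']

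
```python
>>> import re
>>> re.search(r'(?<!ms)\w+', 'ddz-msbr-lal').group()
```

`(?!…)`/`(?<!…)` only lets a position through if the neighbouring text does NOT match; no characters are consumed.
Unlike `match`, `search` isn't anchored — it looks for the pattern anywhere in the string.
The match spans [0:3] → 'ddz'.

'ddz'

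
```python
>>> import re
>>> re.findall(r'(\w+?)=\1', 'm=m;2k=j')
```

A backreference is literal: `\1` must see the identical characters the first group matched.
Matches: at [0:3] match 'm=m', group 1 = 'm'.
With a single group, `findall` returns only what that group captured — 1 item.

['m']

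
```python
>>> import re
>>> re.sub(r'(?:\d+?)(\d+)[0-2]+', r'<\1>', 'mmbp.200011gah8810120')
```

'mmbp.<0001>gah<81012>'

The pattern matches one or more of a digit (lazy) (non-capturing group); then one or more of a digit (captured); then one or more of a character in [0-2].
Matches: at [5:11] → '200011'; at [14:21] → '8810120'.
The replacement refers to a captured group, so each match is rewritten using its own captured text.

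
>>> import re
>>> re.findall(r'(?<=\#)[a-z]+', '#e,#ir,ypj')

The positive lookaround only admits positions where the adjacent text matches; those characters stay outside the span.
Walking the string: at [1:2] → 'e'; at [4:6] → 'ir'.
Since nothing is captured, `findall` lists the 2 matched substrings directly.

['e', 'ir']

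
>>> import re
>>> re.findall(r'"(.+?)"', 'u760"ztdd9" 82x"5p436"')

['ztdd9', '5p436']

With the lazy modifier that quantifier settles for the fewest repetitions that let the rest of the pattern succeed (the atoms after it are unaffected and can still be greedy).
With a single group, `findall` returns only what that group captured — 2 items.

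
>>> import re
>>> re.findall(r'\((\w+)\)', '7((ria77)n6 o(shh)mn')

['ria77', 'shh']

Because there's exactly one group, `findall` drops the full match and keeps group 1 from each hit.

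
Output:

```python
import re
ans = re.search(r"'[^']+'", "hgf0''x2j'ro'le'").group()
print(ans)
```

Unlike `match`, `search` isn't anchored — it looks for the pattern anywhere in the string.
The match spans [5:10] → "'x2j'".

'x2j'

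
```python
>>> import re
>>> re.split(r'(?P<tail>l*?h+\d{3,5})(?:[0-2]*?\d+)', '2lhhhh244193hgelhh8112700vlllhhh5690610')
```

['2', 'lhhhh24419', 'hge', 'lhh81127', 'v', 'lllhhh56906', '']

Pattern: zero or more of the literal 'l' (lazy), then one or more of a literal 'h', then 3 to 5 of a digit (captured as 'tail'); then zero or more of a character in [0-2] (lazy), then one or more of a digit (non-capturing group).
Matches to split on: at [1:12] → 'lhhhh244193'; at [15:25] → 'lhh8112700'; at [26:39] → 'lllhhh5690610'.
The group in the pattern means `split` returns the separators' captures alongside the pieces.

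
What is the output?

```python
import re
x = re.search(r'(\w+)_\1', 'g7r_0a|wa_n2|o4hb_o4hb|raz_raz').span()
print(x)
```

`\1` is not a pattern — it's the concrete string captured by group 1, re-applied verbatim.
The match spans [13:22] → 'o4hb_o4hb'.

(13, 22)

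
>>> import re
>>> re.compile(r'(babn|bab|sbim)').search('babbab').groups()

The match spans [0:3] → 'bab'.
Captured: group 1 = 'bab'.

('bab',)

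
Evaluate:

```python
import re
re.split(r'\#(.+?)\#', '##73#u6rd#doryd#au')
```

['', '#73', 'u6rd', 'doryd', 'au']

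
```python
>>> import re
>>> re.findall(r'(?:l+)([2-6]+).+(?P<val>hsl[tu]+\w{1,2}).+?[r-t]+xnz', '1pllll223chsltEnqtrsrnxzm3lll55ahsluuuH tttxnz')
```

[('223', 'hsluuuH')]

The pattern matches one or more of a literal 'l' (non-capturing group); then one or more of a character in [2-6] (captured); then one or more of any character; then the literal 'hsl', then one or more of one of [tu], then 1 to 2 of a word character (captured as 'val'); then one or more of any character (lazy), then one or more of a character in [r-t], then the literal 'xnz'.
Walking the string: at [2:46] match 'llll223chsltEnqtrsrnxzm3lll55ahsluuuH tttxnz', groups = ('223', 'hsluuuH').
With 2 capturing groups, `findall` returns a 2-tuple per match.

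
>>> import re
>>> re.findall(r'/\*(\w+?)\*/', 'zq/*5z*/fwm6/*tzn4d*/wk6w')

['5z', 'tzn4d']

Scanning left to right: at [2:8] match '/*5z*/', group 1 = '5z'; at [12:21] match '/*tzn4d*/', group 1 = 'tzn4d'.
`findall` collects group 1 from each match (2 total).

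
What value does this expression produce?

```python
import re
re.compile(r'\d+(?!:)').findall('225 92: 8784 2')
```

['225', '9', '8784', '2']

`(?!…)`/`(?<!…)` only lets a position through if the neighbouring text does NOT match; no characters are consumed.
Since nothing is captured, `findall` lists the 4 matched substrings directly.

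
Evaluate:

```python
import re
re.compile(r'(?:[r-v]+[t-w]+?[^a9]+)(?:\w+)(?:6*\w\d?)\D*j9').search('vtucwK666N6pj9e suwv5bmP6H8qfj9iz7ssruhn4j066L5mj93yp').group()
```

This matches one or more of a character in [r-v], then one or more of a character in [t-w] (lazy), then one or more of any character except [a9] (non-capturing group); then one or more of a word character (non-capturing group); then zero or more of the literal '6', then a word character, then optionally a digit (non-capturing group); then zero or more of a non-digit, then the literal 'j9'.
`search` walks the string left to right and returns the first match it finds.
The match spans [0:14] → 'vtucwK666N6pj9'.

'vtucwK666N6pj9'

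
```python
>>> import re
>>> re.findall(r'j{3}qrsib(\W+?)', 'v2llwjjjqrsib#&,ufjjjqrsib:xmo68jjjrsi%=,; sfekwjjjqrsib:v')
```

['#', ':', ':']

Pattern: exactly 3 of the literal 'j', then the literal 'qr', then the literal 'sib'; then one or more of a non-word character (lazy) (captured).
With the lazy modifier that quantifier settles for the fewest repetitions that let the rest of the pattern succeed (the atoms after it are unaffected and can still be greedy).
Matches: at [5:14] match 'jjjqrsib#', group 1 = '#'; at [18:27] match 'jjjqrsib:', group 1 = ':'; at [48:57] match 'jjjqrsib:', group 1 = ':'.
`findall` collects group 1 from each match (3 total).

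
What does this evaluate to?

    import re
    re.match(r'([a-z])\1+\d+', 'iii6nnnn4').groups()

('i',)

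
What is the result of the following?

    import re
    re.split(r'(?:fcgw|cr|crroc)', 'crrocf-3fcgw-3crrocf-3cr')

Branches in `(...|...)` are attempted left-to-right; the first branch that allows the whole pattern to succeed is taken.
Matches to split on: at [0:2] → 'cr'; at [8:12] → 'fcgw'; at [14:16] → 'cr'; at [22:24] → 'cr'.
Each match becomes a cut point; 5 segments remain.

['', 'rocf-3', '-3', 'rocf-3', '']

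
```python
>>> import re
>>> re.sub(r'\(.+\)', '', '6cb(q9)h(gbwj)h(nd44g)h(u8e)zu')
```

'6cbzu'

`sub` substitutes '' at each match site.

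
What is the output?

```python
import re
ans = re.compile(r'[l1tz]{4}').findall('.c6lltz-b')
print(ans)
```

['lltz']

Pattern: exactly 4 of one of [l1tz].
With no groups in the pattern, `findall` gives back each whole match — 1 here.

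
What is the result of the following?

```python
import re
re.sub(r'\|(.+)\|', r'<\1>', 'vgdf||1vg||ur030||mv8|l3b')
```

'vgdf<|1vg||ur030||mv8>l3b'

Matches: at [4:22] → '||1vg||ur030||mv8|'.
The replacement refers to a captured group, so each match is rewritten using its own captured text.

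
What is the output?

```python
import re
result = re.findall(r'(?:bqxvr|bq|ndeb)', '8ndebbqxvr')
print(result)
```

Alternation tries branches left to right and keeps the first one that lets the overall match succeed at that position.
Since nothing is captured, `findall` lists the 2 matched substrings directly.

['ndeb', 'bqxvr']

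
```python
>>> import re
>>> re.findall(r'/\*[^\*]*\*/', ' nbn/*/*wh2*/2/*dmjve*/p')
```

['/*wh2*/', '/*dmjve*/']

Walking the string: at [6:13] → '/*wh2*/'; at [14:23] → '/*dmjve*/'.
Since nothing is captured, `findall` lists the 2 matched substrings directly.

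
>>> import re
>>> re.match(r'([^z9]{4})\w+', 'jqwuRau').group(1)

'jqwu'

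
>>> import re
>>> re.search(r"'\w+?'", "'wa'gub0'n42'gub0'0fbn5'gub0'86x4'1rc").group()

"'wa'"

`re.search` scans for the first position where the pattern succeeds.
The match spans [0:4] → "'wa'".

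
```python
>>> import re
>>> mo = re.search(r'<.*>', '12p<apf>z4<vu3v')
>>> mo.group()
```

'<apf>'

`search` walks the string left to right and returns the first match it finds.
The match spans [3:8] → '<apf>'.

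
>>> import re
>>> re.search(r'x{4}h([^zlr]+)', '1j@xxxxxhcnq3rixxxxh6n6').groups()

The pattern matches exactly 4 of a literal 'x', then the literal 'h'; then one or more of any character except [zlr] (captured).
`search` walks the string left to right and returns the first match it finds.
The match spans [4:13] → 'xxxxhcnq3'.
Captured: group 1 = 'cnq3'.

('cnq3',)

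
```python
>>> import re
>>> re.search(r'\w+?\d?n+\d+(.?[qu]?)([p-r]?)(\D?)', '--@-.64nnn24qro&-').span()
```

(5, 15)

The pattern matches one or more of a word character (lazy); then optionally a digit, then one or more of the literal 'n', then one or more of a digit; then optionally any character, then optionally one of [qu] (captured); then optionally a character in [p-r] (captured); then optionally a non-digit (captured).
The match spans [5:15] → '64nnn24qro'.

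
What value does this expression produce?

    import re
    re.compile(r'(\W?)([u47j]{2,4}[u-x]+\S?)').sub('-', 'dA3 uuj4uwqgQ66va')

'dA3-gQ66va'

Pattern: optionally a non-word character (captured); then 2 to 4 of one of [u47j], then one or more of a character in [u-x], then optionally a non-whitespace character (captured).
Matches: at [3:11] → ' uuj4uwq'.
Each match is replaced by '-'.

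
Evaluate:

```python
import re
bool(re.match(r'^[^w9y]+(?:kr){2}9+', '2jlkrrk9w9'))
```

False

The pattern matches anchored at the start of the string; then one or more of any character except [w9y], then the literal 'kr' repeated 2 times; then one or more of a literal '9'.
With `match`, the pattern is implicitly anchored at the beginning.
Here the string doesn't start with a match, so the call returns None, and `bool(None)` is False.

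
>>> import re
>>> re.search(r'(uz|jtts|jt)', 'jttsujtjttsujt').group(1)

The match spans [0:4] → 'jtts'.
Captured: group 1 = 'jtts'.

'jtts'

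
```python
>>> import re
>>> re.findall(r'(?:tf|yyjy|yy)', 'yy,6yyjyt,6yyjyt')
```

Alternation tries branches left to right and keeps the first one that lets the overall match succeed at that position.
Walking the string: at [0:2] → 'yy'; at [4:8] → 'yyjy'; at [11:15] → 'yyjy'.
No capturing groups, so `findall` returns the 3 full match strings.

['yy', 'yyjy', 'yyjy']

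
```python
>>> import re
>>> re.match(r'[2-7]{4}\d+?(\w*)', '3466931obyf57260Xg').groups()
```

('31obyf57260Xg',)

The match spans [0:18] → '3466931obyf57260Xg'.
Captured: group 1 = '31obyf57260Xg'.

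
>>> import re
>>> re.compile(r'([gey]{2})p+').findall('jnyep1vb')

['ye']

The pattern matches exactly 2 of one of [gey] (captured); then one or more of a literal 'p'.
Walking the string: at [2:5] match 'yep', group 1 = 'ye'.
One capturing group, so `findall` returns just the captured substring from the one match — 1 in all.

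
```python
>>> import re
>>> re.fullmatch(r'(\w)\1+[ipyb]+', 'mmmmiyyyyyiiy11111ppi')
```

None

`\1` is not a pattern — it's the concrete string captured by group 1, re-applied verbatim.
For `fullmatch`, every character of the input must be accounted for by the pattern.
Here the string isn't matched end-to-end, so the call returns None.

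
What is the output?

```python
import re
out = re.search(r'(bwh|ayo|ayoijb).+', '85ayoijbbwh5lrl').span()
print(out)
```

(2, 15)

`re.search` scans for the first position where the pattern succeeds.
The match spans [2:15] → 'ayoijbbwh5lrl'.
Captured: group 1 = 'ayo'.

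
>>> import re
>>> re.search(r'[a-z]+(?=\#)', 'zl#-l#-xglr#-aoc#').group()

The `(?=…)`/`(?<=…)` assertion just peeks at neighbouring text; it doesn't advance the match position.
`re.search` scans for the first position where the pattern succeeds.
The match spans [0:2] → 'zl'.

'zl'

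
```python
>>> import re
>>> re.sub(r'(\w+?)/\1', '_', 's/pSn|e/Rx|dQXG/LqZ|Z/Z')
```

After group 1 captures some text, `\1` only succeeds where that same text appears again.
`sub` substitutes '_' at each match site.

's/pSn|e/Rx|dQXG/LqZ|_'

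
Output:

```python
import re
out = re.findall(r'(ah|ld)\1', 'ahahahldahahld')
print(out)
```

['ah', 'ah']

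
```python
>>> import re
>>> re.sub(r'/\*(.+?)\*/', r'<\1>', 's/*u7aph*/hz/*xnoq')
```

's<u7aph>hz/*xnoq'

Matches: at [1:10] → '/*u7aph*/'.
The replacement refers to a captured group, so each match is rewritten using its own captured text.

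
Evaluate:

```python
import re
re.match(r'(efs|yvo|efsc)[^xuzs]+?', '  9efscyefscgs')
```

`match` is anchored at position 0; if the pattern doesn't fit there, it returns None.
Here position 0 doesn't satisfy it, so the call returns None.

None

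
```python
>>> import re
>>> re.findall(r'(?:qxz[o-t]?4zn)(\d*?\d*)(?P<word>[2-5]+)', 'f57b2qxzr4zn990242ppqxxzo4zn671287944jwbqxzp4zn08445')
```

The pattern matches the literal 'qxz', then optionally a character in [o-t], then the literal '4zn' (non-capturing group); then zero or more of a digit (lazy), then zero or more of a digit (captured); then one or more of a character in [2-5] (captured as 'word').
Multiple groups make `findall` return tuples — one 2-tuple for each match.

[('99024', '2'), ('0844', '5')]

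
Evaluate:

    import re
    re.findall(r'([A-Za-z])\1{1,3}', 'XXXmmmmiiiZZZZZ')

`\1` has to match the exact text group 1 already captured.
Matches: at [0:3] match 'XXX', group 1 = 'X'; at [3:7] match 'mmmm', group 1 = 'm'; at [7:10] match 'iii', group 1 = 'i'; at [10:14] match 'ZZZZ', group 1 = 'Z'.
With a single group, `findall` returns only what that group captured — 4 items.

['X', 'm', 'i', 'Z']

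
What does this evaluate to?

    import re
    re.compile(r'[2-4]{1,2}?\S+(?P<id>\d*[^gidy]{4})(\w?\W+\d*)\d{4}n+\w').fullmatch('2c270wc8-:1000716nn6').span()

Pattern: 1 to 2 of a character in [2-4] (lazy), then one or more of a non-whitespace character; then zero or more of a digit, then exactly 4 of any character except [gidy] (captured as 'id'); then optionally a word character, then one or more of a non-word character, then zero or more of a digit (captured); then exactly 4 of a digit, then one or more of the literal 'n', then a word character.
`fullmatch` succeeds only if the pattern covers the string from start to end.
The match spans [0:20] → '2c270wc8-:1000716nn6'.
Captured: group 1 = 'wc8-', group 2 = ':100'.

(0, 20)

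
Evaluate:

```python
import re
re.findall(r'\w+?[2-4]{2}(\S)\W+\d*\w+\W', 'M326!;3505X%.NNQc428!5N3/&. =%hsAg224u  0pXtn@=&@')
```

['6', '8', 'u']

Pattern: one or more of a word character (lazy), then exactly 2 of a character in [2-4]; then a non-whitespace character (captured); then one or more of a non-word character, then zero or more of a digit; then one or more of a word character, then a non-word character.
Matches: at [0:12] match 'M326!;3505X%', group 1 = '6'; at [13:25] match 'NNQc428!5N3/', group 1 = '8'; at [30:46] match 'hsAg224u  0pXtn@', group 1 = 'u'.
`findall` collects group 1 from each match (3 total).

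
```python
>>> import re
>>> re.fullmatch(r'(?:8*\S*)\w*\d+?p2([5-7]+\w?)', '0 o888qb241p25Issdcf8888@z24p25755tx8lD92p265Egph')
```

None

For `fullmatch`, every character of the input must be accounted for by the pattern.
Here there's no way to consume every character, so the call returns None.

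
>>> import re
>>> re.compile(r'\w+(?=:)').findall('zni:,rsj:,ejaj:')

['zni', 'rsj', 'ejaj']

The `(?=…)`/`(?<=…)` assertion just peeks at neighbouring text; it doesn't advance the match position.
`findall` yields the raw match text (3 of them) because the pattern has no groups.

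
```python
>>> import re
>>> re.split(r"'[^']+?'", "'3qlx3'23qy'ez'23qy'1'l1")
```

['', '23qy', '23qy', 'l1']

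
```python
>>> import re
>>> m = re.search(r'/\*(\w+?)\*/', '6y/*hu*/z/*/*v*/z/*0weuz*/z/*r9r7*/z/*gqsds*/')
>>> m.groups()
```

`re.search` scans for the first position where the pattern succeeds.
The match spans [2:8] → '/*hu*/'.
Captured: group 1 = 'hu'.

('hu',)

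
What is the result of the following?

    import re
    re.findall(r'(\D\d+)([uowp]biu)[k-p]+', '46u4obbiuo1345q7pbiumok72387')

[('q7', 'pbiu')]

The pattern matches a non-digit, then one or more of a digit (captured); then one of [uowp], then the literal 'biu' (captured); then one or more of a character in [k-p].
Multiple groups make `findall` return tuples — one 2-tuple for the one match.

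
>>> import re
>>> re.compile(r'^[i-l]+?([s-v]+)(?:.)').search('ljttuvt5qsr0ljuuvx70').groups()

The pattern matches anchored at the start of the string; then one or more of a character in [i-l] (lazy); then one or more of a character in [s-v] (captured); then any character (non-capturing group).
`re.search` scans for the first position where the pattern succeeds.
The match spans [0:8] → 'ljttuvt5'.
Captured: group 1 = 'ttuvt'.

('ttuvt',)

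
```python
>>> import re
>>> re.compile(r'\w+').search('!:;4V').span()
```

(3, 5)

This matches one or more of a word character.
`re.search` scans for the first position where the pattern succeeds.
The match spans [3:5] → '4V'.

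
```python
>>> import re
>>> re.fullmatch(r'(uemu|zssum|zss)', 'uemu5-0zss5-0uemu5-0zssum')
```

`re.fullmatch` requires the pattern to consume the entire string.
Here the pattern can't cover the whole string, so the call returns None.

None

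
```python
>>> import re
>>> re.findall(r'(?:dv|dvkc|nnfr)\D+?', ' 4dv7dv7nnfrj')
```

['nnfrj']

Walking the string: at [8:13] → 'nnfrj'.
With no groups in the pattern, `findall` gives back each whole match — 1 here.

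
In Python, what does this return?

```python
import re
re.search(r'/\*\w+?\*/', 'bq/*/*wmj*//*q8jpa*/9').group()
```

'/*wmj*/'

`re.search` tries every starting position until one works.
The match spans [4:11] → '/*wmj*/'.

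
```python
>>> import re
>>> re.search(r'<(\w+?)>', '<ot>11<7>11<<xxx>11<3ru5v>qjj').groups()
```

('ot',)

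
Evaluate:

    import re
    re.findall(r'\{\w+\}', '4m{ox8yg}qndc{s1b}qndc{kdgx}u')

['{ox8yg}', '{s1b}', '{kdgx}']

Matches: at [2:9] → '{ox8yg}'; at [13:18] → '{s1b}'; at [22:28] → '{kdgx}'.
With no groups in the pattern, `findall` gives back each whole match — 3 here.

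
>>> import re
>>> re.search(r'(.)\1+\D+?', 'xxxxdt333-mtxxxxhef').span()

(0, 5)

The backreference `\1` re-matches whatever the first group consumed, character for character.
`re.search` tries every starting position until one works.
The match spans [0:5] → 'xxxxd'.
Captured: group 1 = 'x'.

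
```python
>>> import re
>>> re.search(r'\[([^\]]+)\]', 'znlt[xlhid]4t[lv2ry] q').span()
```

(4, 11)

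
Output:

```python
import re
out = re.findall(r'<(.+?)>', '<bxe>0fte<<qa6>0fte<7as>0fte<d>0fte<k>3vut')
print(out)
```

['bxe', '<qa6', '7as', 'd', 'k']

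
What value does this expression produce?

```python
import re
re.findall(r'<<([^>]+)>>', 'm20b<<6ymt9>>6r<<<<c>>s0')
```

Scanning left to right: at [4:13] match '<<6ymt9>>', group 1 = '6ymt9'; at [15:22] match '<<<<c>>', group 1 = '<<c'.
`findall` collects group 1 from each match (2 total).

['6ymt9', '<<c']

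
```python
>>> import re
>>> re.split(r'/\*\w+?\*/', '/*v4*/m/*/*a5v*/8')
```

['', 'm/*', '8']

`split` removes every match and returns the 3 fragments in between.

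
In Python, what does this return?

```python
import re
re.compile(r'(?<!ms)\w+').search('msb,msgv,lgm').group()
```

'msb'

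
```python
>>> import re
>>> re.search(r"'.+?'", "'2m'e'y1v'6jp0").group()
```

The match spans [0:4] → "'2m'".

"'2m'"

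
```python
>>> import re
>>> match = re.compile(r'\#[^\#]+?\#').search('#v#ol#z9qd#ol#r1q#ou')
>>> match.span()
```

(0, 3)

`re.search` tries every starting position until one works.
The match spans [0:3] → '#v#'.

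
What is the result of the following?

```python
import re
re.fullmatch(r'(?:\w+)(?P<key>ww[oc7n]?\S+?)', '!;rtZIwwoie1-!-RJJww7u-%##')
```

`re.fullmatch` requires the pattern to consume the entire string.
Here the string isn't matched end-to-end, so the call returns None.

None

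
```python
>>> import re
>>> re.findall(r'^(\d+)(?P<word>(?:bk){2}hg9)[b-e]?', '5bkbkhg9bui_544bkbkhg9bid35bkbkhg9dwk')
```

This matches anchored at the start of the string; then one or more of a digit (captured); then the literal 'bk' repeated 2 times, then the literal 'hg9' (captured as 'word'); then optionally a character in [b-e].
Scanning left to right: at [0:9] match '5bkbkhg9b', groups = ('5', 'bkbkhg9').
With 2 capturing groups, `findall` returns a 2-tuple per match.

[('5', 'bkbkhg9')]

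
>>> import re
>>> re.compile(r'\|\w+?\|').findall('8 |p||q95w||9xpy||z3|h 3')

['|p|', '|q95w|', '|9xpy|', '|z3|']

Scanning left to right: at [2:5] → '|p|'; at [5:11] → '|q95w|'; at [11:17] → '|9xpy|'; at [17:21] → '|z3|'.
With no groups in the pattern, `findall` gives back each whole match — 4 here.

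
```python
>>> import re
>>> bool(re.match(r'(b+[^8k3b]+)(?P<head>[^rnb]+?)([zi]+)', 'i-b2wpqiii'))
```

False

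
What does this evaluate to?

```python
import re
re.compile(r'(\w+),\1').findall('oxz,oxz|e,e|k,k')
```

['oxz', 'e', 'k']

`\1` has to match the exact text group 1 already captured.
Because there's exactly one group, `findall` drops the full match and keeps group 1 from each hit.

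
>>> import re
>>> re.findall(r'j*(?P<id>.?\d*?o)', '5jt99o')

With a single group, `findall` returns only what that group captured — 1 item.

['t99o']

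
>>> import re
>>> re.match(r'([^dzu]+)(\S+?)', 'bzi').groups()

The pattern matches one or more of any character except [dzu] (captured); then one or more of a non-whitespace character (lazy) (captured).
`match` is anchored at position 0; if the pattern doesn't fit there, it returns None.
The match spans [0:2] → 'bz'.
Captured: group 1 = 'b', group 2 = 'z'.

('b', 'z')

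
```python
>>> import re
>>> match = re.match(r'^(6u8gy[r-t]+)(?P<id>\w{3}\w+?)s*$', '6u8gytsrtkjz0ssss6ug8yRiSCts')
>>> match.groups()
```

('6u8gytsrt', 'kjz0ssss6ug8yRiSCt')

This matches anchored at the start of the string; then the literal '6u', then the literal '8gy', then one or more of a character in [r-t] (captured); then exactly 3 of a word character, then one or more of a word character (lazy) (captured as 'id'); then zero or more of a literal 's'; then anchored at the end.
A non-greedy quantifier consumes as few characters as it can — just enough that the remainder of the pattern still matches from where it stops; whatever follows it matches normally.
`match` is anchored at position 0; if the pattern doesn't fit there, it returns None.
The match spans [0:28] → '6u8gytsrtkjz0ssss6ug8yRiSCts'.
Captured: group 1 = '6u8gytsrt', group 2 = 'kjz0ssss6ug8yRiSCt'.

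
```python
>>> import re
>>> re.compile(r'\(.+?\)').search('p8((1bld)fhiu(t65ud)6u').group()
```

'((1bld)'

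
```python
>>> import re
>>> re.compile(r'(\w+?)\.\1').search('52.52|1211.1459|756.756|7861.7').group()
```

`\1` has to match the exact text group 1 already captured.
`re.search` tries every starting position until one works.
The match spans [0:5] → '52.52'.
Captured: group 1 = '52'.

'52.52'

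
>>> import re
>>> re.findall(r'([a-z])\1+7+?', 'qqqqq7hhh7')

['q', 'h']

`\1` has to match the exact text group 1 already captured.
With a single group, `findall` returns only what that group captured — 2 items.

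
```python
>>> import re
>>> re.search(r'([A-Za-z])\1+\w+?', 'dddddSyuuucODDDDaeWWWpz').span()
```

(0, 6)

`\1` has to match the exact text group 1 already captured.
`search` walks the string left to right and returns the first match it finds.
The match spans [0:6] → 'dddddS'.
Captured: group 1 = 'd'.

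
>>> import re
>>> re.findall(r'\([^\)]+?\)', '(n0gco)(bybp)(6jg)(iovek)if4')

Walking the string: at [0:7] → '(n0gco)'; at [7:13] → '(bybp)'; at [13:18] → '(6jg)'; at [18:25] → '(iovek)'.
Since nothing is captured, `findall` lists the 4 matched substrings directly.

['(n0gco)', '(bybp)', '(6jg)', '(iovek)']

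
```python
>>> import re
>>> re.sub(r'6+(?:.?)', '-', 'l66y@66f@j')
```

'l-@-@j'

`sub` substitutes '-' at each match site.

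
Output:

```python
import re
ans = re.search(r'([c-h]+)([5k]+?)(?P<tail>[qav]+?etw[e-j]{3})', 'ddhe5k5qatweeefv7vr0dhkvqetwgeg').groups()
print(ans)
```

('dh', 'k', 'vqetwgeg')

The match spans [20:31] → 'dhkvqetwgeg'.
Captured: group 1 = 'dh', group 2 = 'k', group 3 = 'vqetwgeg'.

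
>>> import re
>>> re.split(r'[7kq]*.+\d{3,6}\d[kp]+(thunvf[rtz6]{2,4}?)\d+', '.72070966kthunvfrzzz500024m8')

This matches zero or more of one of [7kq], then one or more of any character; then 3 to 6 of a digit, then a digit; then one or more of one of [kp]; then the literal 'thu', then the literal 'nvf', then 2 to 4 of one of [rtz6] (lazy) (captured); then one or more of a digit.
Matches to split on: at [0:26] → '.72070966kthunvfrzzz500024'.
The group in the pattern means `split` returns the separators' captures alongside the pieces.

['', 'thunvfrzzz', 'm8']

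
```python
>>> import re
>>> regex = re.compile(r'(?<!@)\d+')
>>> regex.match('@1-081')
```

None

`re.match` only tries the pattern at the start of the string.
Here the string doesn't start with a match, so the call returns None.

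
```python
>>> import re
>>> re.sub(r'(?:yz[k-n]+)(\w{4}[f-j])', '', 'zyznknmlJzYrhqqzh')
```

'zqqzh'

The pattern matches the literal 'yz', then one or more of a character in [k-n] (non-capturing group); then exactly 4 of a word character, then a character in [f-j] (captured).
Matches: at [1:13] → 'yznknmlJzYrh'.
`sub` substitutes '' at each match site.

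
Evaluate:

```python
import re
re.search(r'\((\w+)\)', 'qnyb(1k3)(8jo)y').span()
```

The match spans [4:9] → '(1k3)'.

(4, 9)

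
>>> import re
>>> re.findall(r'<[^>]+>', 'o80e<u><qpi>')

['<u>', '<qpi>']

Scanning left to right: at [4:7] → '<u>'; at [7:12] → '<qpi>'.
With no groups in the pattern, `findall` gives back each whole match — 2 here.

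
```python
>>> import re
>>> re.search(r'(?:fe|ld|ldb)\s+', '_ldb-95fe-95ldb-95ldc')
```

None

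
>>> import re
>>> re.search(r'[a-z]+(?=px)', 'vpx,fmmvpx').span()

(0, 1)

The `(?=…)`/`(?<=…)` assertion just peeks at neighbouring text; it doesn't advance the match position.
Unlike `match`, `search` isn't anchored — it looks for the pattern anywhere in the string.
The match spans [0:1] → 'v'.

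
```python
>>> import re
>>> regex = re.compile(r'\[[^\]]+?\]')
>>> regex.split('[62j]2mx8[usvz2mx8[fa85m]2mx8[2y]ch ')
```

['', '2mx8', '2mx8', 'ch ']

`split` removes every match and returns the 4 fragments in between.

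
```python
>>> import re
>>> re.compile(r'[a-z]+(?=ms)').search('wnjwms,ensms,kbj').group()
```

The positive lookaround only admits positions where the adjacent text matches; those characters stay outside the span.
The match spans [0:4] → 'wnjw'.

'wnjw'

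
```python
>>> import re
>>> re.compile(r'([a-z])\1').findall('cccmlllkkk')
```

After group 1 captures some text, `\1` only succeeds where that same text appears again.
Because there's exactly one group, `findall` drops the full match and keeps group 1 from each hit.

['c', 'l', 'k']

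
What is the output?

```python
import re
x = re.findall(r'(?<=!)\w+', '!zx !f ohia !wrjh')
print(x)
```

The lookaround is zero-width — it requires the adjacent text to match without consuming it, so the asserted text isn't part of the match.
Walking the string: at [1:3] → 'zx'; at [5:6] → 'f'; at [13:17] → 'wrjh'.
No capturing groups, so `findall` returns the 3 full match strings.

['zx', 'f', 'wrjh']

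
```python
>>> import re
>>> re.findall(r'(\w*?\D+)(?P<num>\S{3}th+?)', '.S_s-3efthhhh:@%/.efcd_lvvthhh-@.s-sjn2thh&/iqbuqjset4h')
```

With the lazy modifier that quantifier settles for the fewest repetitions that let the rest of the pattern succeed (the atoms after it are unaffected and can still be greedy).
With 2 capturing groups, `findall` returns a 2-tuple per match.

[('.S_s-', '3efth'), ('hhh:@%/.efcd_lvvthhh-@.s-s', 'jn2th')]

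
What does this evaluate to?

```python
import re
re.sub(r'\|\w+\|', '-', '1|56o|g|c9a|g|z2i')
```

'1-g-g|z2i'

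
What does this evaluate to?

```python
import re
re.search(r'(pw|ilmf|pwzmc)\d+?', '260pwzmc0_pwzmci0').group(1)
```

'pwzmc'

The match spans [3:9] → 'pwzmc0'.
Captured: group 1 = 'pwzmc'.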